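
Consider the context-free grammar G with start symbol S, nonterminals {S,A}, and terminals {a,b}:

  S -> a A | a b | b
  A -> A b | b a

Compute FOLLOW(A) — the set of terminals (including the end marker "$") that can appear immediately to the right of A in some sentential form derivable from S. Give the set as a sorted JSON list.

FIRST iteration:
[1]
  A via A→b a: +{b}
  S via S→a A: +{a}
  S via S→b: +{b}
  S: {a,b}  A: {b}
[2] (no change)
  S: {a,b}  A: {b}

Compute FOLLOW by fixpoint:
seed FOLLOW(S) with $
round 1:
  A→A b: FOLLOW(A) ⊇ FIRST(b) = {b}; new: +{b}
  S→a A: FOLLOW(A) ⊇ FOLLOW(S) ⊇ {$}; new: +{$}
  S: {$}  A: {$,b}
round 2: — fixpoint
  S: {$}  A: {$,b}

FOLLOW(A) = ["$", "b"]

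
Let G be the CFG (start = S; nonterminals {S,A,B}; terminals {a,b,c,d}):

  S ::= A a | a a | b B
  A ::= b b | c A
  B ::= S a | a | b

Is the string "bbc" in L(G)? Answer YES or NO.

Convert to CNF:
  S -> A T2 | T0 B | T2 T2
  A -> T0 T0 | T1 A
  B -> S T2 | a | b
  T0 -> b
  T1 -> c
  T2 -> a

CYK table (by increasing span):
  cell(0,0) b: {B,T0}  orig:{B}
  cell(1,1) b: {B,T0}  orig:{B}
  cell(2,2) c: {T1}  orig:{}
  cell(0,1) bb: {A,S}
  cell(1,2) bc: ∅
  cell(0,2) bbc: ∅

S ∉ T[0,2] ⇒ NO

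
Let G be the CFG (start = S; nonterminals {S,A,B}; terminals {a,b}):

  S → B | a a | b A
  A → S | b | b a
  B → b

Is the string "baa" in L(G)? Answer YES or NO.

Convert to CNF:
  S -> T0 T0 | T1 A | b
  A -> T0 T0 | T1 A | T1 T0 | b
  B -> b
  T0 -> a
  T1 -> b

CYK fill:
  T[0,0] 'b' = {A,B,S,T1}  orig:{A,B,S}
  T[1,1] 'a' = {T0}  orig:{}
  T[2,2] 'a' = {T0}  orig:{}
  T[0,1] 'ba' = {A}
  T[1,2] 'aa' = {A,S}
  T[0,2] 'baa' = {A,S}

S ∈ T[0,2] ⇒ YES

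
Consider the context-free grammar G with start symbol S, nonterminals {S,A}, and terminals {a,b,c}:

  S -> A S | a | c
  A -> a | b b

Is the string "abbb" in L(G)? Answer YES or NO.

Convert to CNF:
  S -> A S | a | c
  A -> T0 T0 | a
  T0 -> b

Fill CYK table bottom-up:
  T[0,0] 'a' = {A,S}
  T[1,1] 'b' = {T0}  orig:{}
  T[2,2] 'b' = {T0}  orig:{}
  T[3,3] 'b' = {T0}  orig:{}
  T[0,1] 'ab' = ∅
  T[1,2] 'bb' = {A}
  T[2,3] 'bb' = {A}
  T[0,2] 'abb' = ∅
  T[1,3] 'bbb' = ∅
  T[0,3] 'abbb' = ∅

S ∉ T[0,3] ⇒ NO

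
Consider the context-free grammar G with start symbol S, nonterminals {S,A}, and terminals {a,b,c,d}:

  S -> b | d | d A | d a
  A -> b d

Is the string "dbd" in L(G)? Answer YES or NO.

CNF form of G:
  S -> T1 A | T1 T2 | b | d
  A -> T0 T1
  T0 -> b
  T1 -> d
  T2 -> a

CYK fill:
  [0..0]={S,T1}  "d"  orig:{S}
  [1..1]={S,T0}  "b"  orig:{S}
  [2..2]={S,T1}  "d"  orig:{S}
  [0..1]=∅  "db"
  [1..2]={A}  "bd"
  [0..2]={S}  "dbd"

S ∈ T[0,2] ⇒ YES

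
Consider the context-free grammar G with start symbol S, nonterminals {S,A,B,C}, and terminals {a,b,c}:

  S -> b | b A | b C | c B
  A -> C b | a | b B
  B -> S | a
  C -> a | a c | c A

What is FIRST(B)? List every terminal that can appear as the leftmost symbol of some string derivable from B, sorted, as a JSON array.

FIRST iteration:
round 1:
  A via A→a: +{a}
  A via A→b B: +{b}
  B via B→a: +{a}
  C via C→a: +{a}
  C via C→c A: +{c}
  S via S→b: +{b}
  S via S→c B: +{c}
  FIRST(S)={b,c}  FIRST(A)={a,b}  FIRST(B)={a}  FIRST(C)={a,c}
round 2:
  A via A→C b: +{c}
  B via B→S: +{b,c}
  FIRST(S)={b,c}  FIRST(A)={a,b,c}  FIRST(B)={a,b,c}  FIRST(C)={a,c}
round 3: (no change)
  FIRST(S)={b,c}  FIRST(A)={a,b,c}  FIRST(B)={a,b,c}  FIRST(C)={a,c}

FIRST(B) = ["a", "b", "c"]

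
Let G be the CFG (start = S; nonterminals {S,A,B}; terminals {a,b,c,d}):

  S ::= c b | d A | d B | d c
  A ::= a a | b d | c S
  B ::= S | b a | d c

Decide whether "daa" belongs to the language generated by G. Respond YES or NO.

Convert to CNF:
  S -> T2 A | T2 B | T2 T3 | T3 T1
  A -> T0 T0 | T1 T2 | T3 S
  B -> T1 T0 | T2 A | T2 B | T2 T3 | T3 T1
  T0 -> a
  T1 -> b
  T2 -> d
  T3 -> c

Fill CYK table bottom-up:
  cell(0,0) d: {T2}  orig:{}
  cell(1,1) a: {T0}  orig:{}
  cell(2,2) a: {T0}  orig:{}
  cell(0,1) da: ∅
  cell(1,2) aa: {A}
  cell(0,2) daa: {B,S}

S ∈ T[0,2] ⇒ YES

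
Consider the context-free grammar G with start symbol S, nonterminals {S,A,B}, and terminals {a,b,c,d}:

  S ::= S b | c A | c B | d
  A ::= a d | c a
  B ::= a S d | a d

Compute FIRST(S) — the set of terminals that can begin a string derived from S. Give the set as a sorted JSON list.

Compute FIRST by fixpoint:
pass 1:
  A via A→a d: +{a}
  A via A→c a: +{c}
  B via B→a S d: +{a}
  S via S→c A: +{c}
  S via S→d: +{d}
  FIRST(S)={c,d}  FIRST(A)={a,c}  FIRST(B)={a}
pass 2: — fixpoint
  FIRST(S)={c,d}  FIRST(A)={a,c}  FIRST(B)={a}

FIRST(S) = ["c", "d"]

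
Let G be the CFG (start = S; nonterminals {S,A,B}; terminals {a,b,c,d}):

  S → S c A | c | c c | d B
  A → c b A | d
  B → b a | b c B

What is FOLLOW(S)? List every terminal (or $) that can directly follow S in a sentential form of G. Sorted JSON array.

FIRST sets, iterate to fixpoint:
round 1:
  A via A→c b A: +{c}
  A via A→d: +{d}
  B via B→b a: +{b}
  S via S→c: +{c}
  S via S→d B: +{d}
  FIRST(S)={c,d}  FIRST(A)={c,d}  FIRST(B)={b}
round 2: — fixpoint
  FIRST(S)={c,d}  FIRST(A)={c,d}  FIRST(B)={b}

FOLLOW iteration:
seed FOLLOW(S) with $
pass 1:
  S→S c A: FOLLOW(S) ⊇ FIRST(c) = {c}; new: +{c}
  S→S c A: FOLLOW(A) ⊇ FOLLOW(S) ⊇ {$,c}; new: +{$,c}
  S→d B: FOLLOW(B) ⊇ FOLLOW(S) ⊇ {$,c}; new: +{$,c}
  FOLLOW(S)={$,c}  FOLLOW(A)={$,c}  FOLLOW(B)={$,c}
pass 2: (stable)
  FOLLOW(S)={$,c}  FOLLOW(A)={$,c}  FOLLOW(B)={$,c}

FOLLOW(S) = ["$", "c"]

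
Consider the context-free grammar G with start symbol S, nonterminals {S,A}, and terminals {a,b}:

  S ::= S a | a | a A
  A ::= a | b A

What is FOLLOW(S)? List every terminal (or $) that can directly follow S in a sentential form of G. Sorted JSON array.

Compute FIRST by fixpoint:
pass 1:
  A via A→a: +{a}
  A via A→b A: +{b}
  S via S→a: +{a}
  FIRST[S]={a}  FIRST[A]={a,b}
pass 2: (no change)
  FIRST[S]={a}  FIRST[A]={a,b}

FOLLOW sets:
initialize: $ ∈ FOLLOW(S)
pass 1:
  S→S a: FOLLOW(S) ⊇ FIRST(a) = {a}; new: +{a}
  S→a A: FOLLOW(A) ⊇ FOLLOW(S) ⊇ {$,a}; new: +{$,a}
  S: {$,a}  A: {$,a}
pass 2: — fixpoint
  S: {$,a}  A: {$,a}

FOLLOW(S) = ["$", "a"]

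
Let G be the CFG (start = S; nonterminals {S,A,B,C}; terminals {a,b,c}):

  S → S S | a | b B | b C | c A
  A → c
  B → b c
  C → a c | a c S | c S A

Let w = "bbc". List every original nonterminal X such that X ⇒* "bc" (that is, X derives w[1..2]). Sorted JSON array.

Convert to CNF:
  S -> S S | T0 B | T0 C | T1 A | a
  A -> c
  B -> T0 T1
  C -> T1 X4 | T2 T1 | T2 X3
  T0 -> b
  T1 -> c
  T2 -> a
  X3 -> T1 S
  X4 -> S A

Fill CYK table bottom-up (cells [i..j] with 1 ≤ i ≤ j ≤ 2 only):
  cell(1,1) b: {T0}  orig:{}
  cell(2,2) c: {A,T1}  orig:{A}
  cell(1,2) bc: {B}

Original NTs in T[1,2] deriving "bc": ["B"]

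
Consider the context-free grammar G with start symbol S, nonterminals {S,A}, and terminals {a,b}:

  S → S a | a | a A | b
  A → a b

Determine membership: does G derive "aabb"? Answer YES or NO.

Convert to CNF:
  S -> S T0 | T0 A | a | b
  A -> T0 T1
  T0 -> a
  T1 -> b

Fill CYK table bottom-up:
  cell(0,0) a: {S,T0}  orig:{S}
  cell(1,1) a: {S,T0}  orig:{S}
  cell(2,2) b: {S,T1}  orig:{S}
  cell(3,3) b: {S,T1}  orig:{S}
  cell(0,1) aa: {S}
  cell(1,2) ab: {A}
  cell(2,3) bb: ∅
  cell(0,2) aab: {S}
  cell(1,3) abb: ∅
  cell(0,3) aabb: ∅

S ∉ T[0,3] ⇒ NO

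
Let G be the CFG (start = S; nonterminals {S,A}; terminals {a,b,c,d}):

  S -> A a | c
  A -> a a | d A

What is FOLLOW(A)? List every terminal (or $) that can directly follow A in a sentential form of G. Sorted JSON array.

Compute FIRST by fixpoint:
pass 1:
  A via A→a a: +{a}
  A via A→d A: +{d}
  S via S→A a: +{a,d}
  S via S→c: +{c}
  FIRST[S]={a,c,d}  FIRST[A]={a,d}
pass 2: (no change)
  FIRST[S]={a,c,d}  FIRST[A]={a,d}

FOLLOW sets:
FOLLOW(S) := {$}
round 1:
  S→A a: FOLLOW(A) ⊇ FIRST(a) = {a}; new: +{a}
  FOLLOW[S]={$}  FOLLOW[A]={a}
round 2: done
  FOLLOW[S]={$}  FOLLOW[A]={a}

FOLLOW(A) = ["a"]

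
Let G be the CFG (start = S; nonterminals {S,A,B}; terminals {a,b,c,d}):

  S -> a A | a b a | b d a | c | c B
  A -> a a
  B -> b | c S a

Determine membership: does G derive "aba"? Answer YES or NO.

CNF form of G:
  S -> T0 A | T0 X5 | T1 B | T2 X6 | c
  A -> T0 T0
  B -> T1 X4 | b
  T0 -> a
  T1 -> c
  T2 -> b
  T3 -> d
  X4 -> S T0
  X5 -> T2 T0
  X6 -> T3 T0

Fill CYK table bottom-up:
  cell(0,0) a: {T0}  orig:{}
  cell(1,1) b: {B,T2}  orig:{B}
  cell(2,2) a: {T0}  orig:{}
  cell(0,1) ab: ∅
  cell(1,2) ba: {X5}  orig:{}
  cell(0,2) aba: {S}

S ∈ T[0,2] ⇒ YES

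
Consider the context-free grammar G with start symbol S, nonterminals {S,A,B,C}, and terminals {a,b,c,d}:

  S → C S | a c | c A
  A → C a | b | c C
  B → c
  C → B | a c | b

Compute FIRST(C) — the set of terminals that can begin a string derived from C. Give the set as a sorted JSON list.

FIRST iteration:
iter 1:
  A via A→b: +{b}
  A via A→c C: +{c}
  B via B→c: +{c}
  C via C→B: +{c}
  C via C→a c: +{a}
  C via C→b: +{b}
  S via S→C S: +{a,b,c}
  S: {a,b,c}  A: {b,c}  B: {c}  C: {a,b,c}
iter 2:
  A via A→C a: +{a}
  S: {a,b,c}  A: {a,b,c}  B: {c}  C: {a,b,c}
iter 3: (no change)
  S: {a,b,c}  A: {a,b,c}  B: {c}  C: {a,b,c}

FIRST(C) = ["a", "b", "c"]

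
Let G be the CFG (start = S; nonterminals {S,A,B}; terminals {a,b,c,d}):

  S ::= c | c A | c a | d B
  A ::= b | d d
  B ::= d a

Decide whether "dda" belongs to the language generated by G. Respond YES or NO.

CNF form of G:
  S -> T0 B | T2 A | T2 T1 | c
  A -> T0 T0 | b
  B -> T0 T1
  T0 -> d
  T1 -> a
  T2 -> c

Fill CYK table bottom-up:
  T[0,0] 'd' = {T0}  orig:{}
  T[1,1] 'd' = {T0}  orig:{}
  T[2,2] 'a' = {T1}  orig:{}
  T[0,1] 'dd' = {A}
  T[1,2] 'da' = {B}
  T[0,2] 'dda' = {S}

S ∈ T[0,2] ⇒ YES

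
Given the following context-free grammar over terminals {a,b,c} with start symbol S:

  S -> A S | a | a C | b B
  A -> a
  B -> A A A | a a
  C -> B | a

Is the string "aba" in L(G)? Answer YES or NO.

Convert to CNF:
  S -> A S | T0 C | T1 B | a
  A -> a
  B -> A X2 | T0 T0
  C -> A X3 | T0 T0 | a
  T0 -> a
  T1 -> b
  X2 -> A A
  X3 -> A A

CYK fill:
  [0..0]={A,C,S,T0}  "a"  orig:{A,C,S}
  [1..1]={T1}  "b"  orig:{}
  [2..2]={A,C,S,T0}  "a"  orig:{A,C,S}
  [0..1]=∅  "ab"
  [1..2]=∅  "ba"
  [0..2]=∅  "aba"

S ∉ T[0,2] ⇒ NO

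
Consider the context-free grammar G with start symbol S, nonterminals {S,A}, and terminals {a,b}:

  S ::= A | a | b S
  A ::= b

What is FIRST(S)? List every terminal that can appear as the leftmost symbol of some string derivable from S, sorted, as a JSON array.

Compute FIRST by fixpoint:
[1]
  A via A→b: +{b}
  S via S→A: +{b}
  S via S→a: +{a}
  FIRST[S]={a,b}  FIRST[A]={b}
[2] (no change)
  FIRST[S]={a,b}  FIRST[A]={b}

FIRST(S) = ["a", "b"]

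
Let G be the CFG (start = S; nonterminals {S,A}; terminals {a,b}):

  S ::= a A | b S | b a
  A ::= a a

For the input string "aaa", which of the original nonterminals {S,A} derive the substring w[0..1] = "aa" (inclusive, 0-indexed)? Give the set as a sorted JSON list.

Convert to CNF:
  S -> T0 A | T1 S | T1 T0
  A -> T0 T0
  T0 -> a
  T1 -> b

Fill CYK table bottom-up — only the sub-triangle for w[0..1]:
  [0..0]={T0}  "a"  orig:{}
  [1..1]={T0}  "a"  orig:{}
  [0..1]={A}  "aa"

Original NTs in T[0,1] deriving "aa": ["A"]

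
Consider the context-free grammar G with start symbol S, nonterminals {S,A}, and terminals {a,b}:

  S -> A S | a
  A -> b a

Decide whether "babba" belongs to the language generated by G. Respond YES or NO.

CNF form of G:
  S -> A S | a
  A -> T0 T1
  T0 -> b
  T1 -> a

CYK fill:
  T[0,0] 'b' = {T0}  orig:{}
  T[1,1] 'a' = {S,T1}  orig:{S}
  T[2,2] 'b' = {T0}  orig:{}
  T[3,3] 'b' = {T0}  orig:{}
  T[4,4] 'a' = {S,T1}  orig:{S}
  T[0,1] 'ba' = {A}
  T[1,2] 'ab' = ∅
  T[2,3] 'bb' = ∅
  T[3,4] 'ba' = {A}
  T[0,2] 'bab' = ∅
  T[1,3] 'abb' = ∅
  T[2,4] 'bba' = ∅
  T[0,3] 'babb' = ∅
  T[1,4] 'abba' = ∅
  T[0,4] 'babba' = ∅

S ∉ T[0,4] ⇒ NO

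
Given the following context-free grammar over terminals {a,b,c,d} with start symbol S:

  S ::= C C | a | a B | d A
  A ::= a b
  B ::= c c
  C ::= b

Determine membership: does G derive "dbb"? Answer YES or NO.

Convert to CNF:
  S -> C C | T0 B | T3 A | a
  A -> T0 T1
  B -> T2 T2
  C -> b
  T0 -> a
  T1 -> b
  T2 -> c
  T3 -> d

CYK fill:
  [0..0]={T3}  "d"  orig:{}
  [1..1]={C,T1}  "b"  orig:{C}
  [2..2]={C,T1}  "b"  orig:{C}
  [0..1]=∅  "db"
  [1..2]={S}  "bb"
  [0..2]=∅  "dbb"

S ∉ T[0,2] ⇒ NO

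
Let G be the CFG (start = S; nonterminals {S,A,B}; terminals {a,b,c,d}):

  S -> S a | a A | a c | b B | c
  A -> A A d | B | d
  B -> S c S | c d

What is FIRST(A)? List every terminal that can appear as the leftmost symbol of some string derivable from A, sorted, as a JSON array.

FIRST sets, iterate to fixpoint:
[1]
  A via A→d: +{d}
  B via B→c d: +{c}
  S via S→a A: +{a}
  S via S→b B: +{b}
  S via S→c: +{c}
  FIRST[S]={a,b,c}  FIRST[A]={d}  FIRST[B]={c}
[2]
  A via A→B: +{c}
  B via B→S c S: +{a,b}
  FIRST[S]={a,b,c}  FIRST[A]={c,d}  FIRST[B]={a,b,c}
[3]
  A via A→B: +{a,b}
  FIRST[S]={a,b,c}  FIRST[A]={a,b,c,d}  FIRST[B]={a,b,c}
[4] — fixpoint
  FIRST[S]={a,b,c}  FIRST[A]={a,b,c,d}  FIRST[B]={a,b,c}

FIRST(A) = ["a", "b", "c", "d"]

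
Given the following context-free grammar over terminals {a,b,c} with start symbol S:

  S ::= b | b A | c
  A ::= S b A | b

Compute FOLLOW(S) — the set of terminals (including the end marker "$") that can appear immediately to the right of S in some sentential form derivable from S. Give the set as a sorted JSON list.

Compute FIRST by fixpoint:
iter 1:
  A via A→b: +{b}
  S via S→b: +{b}
  S via S→c: +{c}
  S: {b,c}  A: {b}
iter 2:
  A via A→S b A: +{c}
  S: {b,c}  A: {b,c}
iter 3: — fixpoint
  S: {b,c}  A: {b,c}

FOLLOW sets:
FOLLOW(S) := {$}
pass 1:
  A→S b A: FOLLOW(S) ⊇ FIRST(b) = {b}; new: +{b}
  S→b A: FOLLOW(A) ⊇ FOLLOW(S) ⊇ {$,b}; new: +{$,b}
  FOLLOW(S)={$,b}  FOLLOW(A)={$,b}
pass 2: (no change)
  FOLLOW(S)={$,b}  FOLLOW(A)={$,b}

FOLLOW(S) = ["$", "b"]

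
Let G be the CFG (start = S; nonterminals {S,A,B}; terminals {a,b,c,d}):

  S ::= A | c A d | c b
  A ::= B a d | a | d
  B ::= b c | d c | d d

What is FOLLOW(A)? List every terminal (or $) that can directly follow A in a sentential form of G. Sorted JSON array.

Compute FIRST by fixpoint:
iter 1:
  A via A→a: +{a}
  A via A→d: +{d}
  B via B→b c: +{b}
  B via B→d c: +{d}
  S via S→A: +{a,d}
  S via S→c A d: +{c}
  S: {a,c,d}  A: {a,d}  B: {b,d}
iter 2:
  A via A→B a d: +{b}
  S via S→A: +{b}
  S: {a,b,c,d}  A: {a,b,d}  B: {b,d}
iter 3: (no change)
  S: {a,b,c,d}  A: {a,b,d}  B: {b,d}

Compute FOLLOW by fixpoint:
initialize: $ ∈ FOLLOW(S)
round 1:
  A→B a d: FOLLOW(B) ⊇ FIRST(a) = {a}; new: +{a}
  S→A: FOLLOW(A) ⊇ FOLLOW(S) ⊇ {$}; new: +{$}
  S→c A d: FOLLOW(A) ⊇ FIRST(d) = {d}; new: +{d}
  FOLLOW[S]={$}  FOLLOW[A]={$,d}  FOLLOW[B]={a}
round 2: (no change)
  FOLLOW[S]={$}  FOLLOW[A]={$,d}  FOLLOW[B]={a}

FOLLOW(A) = ["$", "d"]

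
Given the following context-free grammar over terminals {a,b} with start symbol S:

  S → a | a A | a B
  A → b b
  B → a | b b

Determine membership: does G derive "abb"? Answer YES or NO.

CNF form of G:
  S -> T1 A | T1 B | a
  A -> T0 T0
  B -> T0 T0 | a
  T0 -> b
  T1 -> a

CYK fill:
  [0..0]={B,S,T1}  "a"  orig:{B,S}
  [1..1]={T0}  "b"  orig:{}
  [2..2]={T0}  "b"  orig:{}
  [0..1]=∅  "ab"
  [1..2]={A,B}  "bb"
  [0..2]={S}  "abb"

S ∈ T[0,2] ⇒ YES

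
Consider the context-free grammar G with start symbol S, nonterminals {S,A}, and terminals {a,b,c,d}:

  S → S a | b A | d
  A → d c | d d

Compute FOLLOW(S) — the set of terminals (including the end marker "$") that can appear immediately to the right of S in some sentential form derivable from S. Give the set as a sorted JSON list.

Compute FIRST by fixpoint:
round 1:
  A via A→d c: +{d}
  S via S→b A: +{b}
  S via S→d: +{d}
  S: {b,d}  A: {d}
round 2: (stable)
  S: {b,d}  A: {d}

FOLLOW iteration:
FOLLOW(S) := {$}
round 1:
  S→S a: FOLLOW(S) ⊇ FIRST(a) = {a}; new: +{a}
  S→b A: FOLLOW(A) ⊇ FOLLOW(S) ⊇ {$,a}; new: +{$,a}
  FOLLOW[S]={$,a}  FOLLOW[A]={$,a}
round 2: (no change)
  FOLLOW[S]={$,a}  FOLLOW[A]={$,a}

FOLLOW(S) = ["$", "a"]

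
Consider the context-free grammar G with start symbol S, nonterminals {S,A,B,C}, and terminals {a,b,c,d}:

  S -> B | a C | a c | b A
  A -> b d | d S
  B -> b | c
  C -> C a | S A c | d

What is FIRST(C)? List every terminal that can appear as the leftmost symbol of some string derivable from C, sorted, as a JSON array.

FIRST iteration:
[1]
  A via A→b d: +{b}
  A via A→d S: +{d}
  B via B→b: +{b}
  B via B→c: +{c}
  C via C→d: +{d}
  S via S→B: +{b,c}
  S via S→a C: +{a}
  FIRST[S]={a,b,c}  FIRST[A]={b,d}  FIRST[B]={b,c}  FIRST[C]={d}
[2]
  C via C→S A c: +{a,b,c}
  FIRST[S]={a,b,c}  FIRST[A]={b,d}  FIRST[B]={b,c}  FIRST[C]={a,b,c,d}
[3] — fixpoint
  FIRST[S]={a,b,c}  FIRST[A]={b,d}  FIRST[B]={b,c}  FIRST[C]={a,b,c,d}

FIRST(C) = ["a", "b", "c", "d"]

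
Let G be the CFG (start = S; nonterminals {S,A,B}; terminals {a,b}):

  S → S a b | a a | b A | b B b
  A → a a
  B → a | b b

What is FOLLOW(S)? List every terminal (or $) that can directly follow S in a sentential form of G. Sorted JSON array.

FIRST iteration:
[1]
  A via A→a a: +{a}
  B via B→a: +{a}
  B via B→b b: +{b}
  S via S→a a: +{a}
  S via S→b A: +{b}
  FIRST[S]={a,b}  FIRST[A]={a}  FIRST[B]={a,b}
[2] — fixpoint
  FIRST[S]={a,b}  FIRST[A]={a}  FIRST[B]={a,b}

FOLLOW iteration:
FOLLOW(S) := {$}
[1]
  S→S a b: FOLLOW(S) ⊇ FIRST(a) = {a}; new: +{a}
  S→b A: FOLLOW(A) ⊇ FOLLOW(S) ⊇ {$,a}; new: +{$,a}
  S→b B b: FOLLOW(B) ⊇ FIRST(b) = {b}; new: +{b}
  S: {$,a}  A: {$,a}  B: {b}
[2] — fixpoint
  S: {$,a}  A: {$,a}  B: {b}

FOLLOW(S) = ["$", "a"]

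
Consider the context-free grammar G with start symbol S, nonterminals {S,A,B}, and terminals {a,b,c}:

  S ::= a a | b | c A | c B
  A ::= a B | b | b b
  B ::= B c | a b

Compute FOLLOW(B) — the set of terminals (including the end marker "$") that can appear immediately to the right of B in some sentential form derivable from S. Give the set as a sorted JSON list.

Compute FIRST by fixpoint:
round 1:
  A via A→a B: +{a}
  A via A→b: +{b}
  B via B→a b: +{a}
  S via S→a a: +{a}
  S via S→b: +{b}
  S via S→c A: +{c}
  FIRST[S]={a,b,c}  FIRST[A]={a,b}  FIRST[B]={a}
round 2: — fixpoint
  FIRST[S]={a,b,c}  FIRST[A]={a,b}  FIRST[B]={a}

Compute FOLLOW by fixpoint:
FOLLOW(S) := {$}
[1]
  B→B c: FOLLOW(B) ⊇ FIRST(c) = {c}; new: +{c}
  S→c A: FOLLOW(A) ⊇ FOLLOW(S) ⊇ {$}; new: +{$}
  S→c B: FOLLOW(B) ⊇ FOLLOW(S) ⊇ {$}; new: +{$}
  S: {$}  A: {$}  B: {$,c}
[2] (no change)
  S: {$}  A: {$}  B: {$,c}

FOLLOW(B) = ["$", "c"]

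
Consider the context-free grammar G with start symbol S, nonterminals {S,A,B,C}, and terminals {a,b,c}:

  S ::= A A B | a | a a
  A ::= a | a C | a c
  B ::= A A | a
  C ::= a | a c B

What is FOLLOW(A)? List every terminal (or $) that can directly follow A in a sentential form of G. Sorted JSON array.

FIRST iteration:
pass 1:
  A via A→a: +{a}
  B via B→A A: +{a}
  C via C→a: +{a}
  S via S→A A B: +{a}
  FIRST(S)={a}  FIRST(A)={a}  FIRST(B)={a}  FIRST(C)={a}
pass 2: (stable)
  FIRST(S)={a}  FIRST(A)={a}  FIRST(B)={a}  FIRST(C)={a}

FOLLOW iteration:
FOLLOW(S) := {$}
[1]
  B→A A: FOLLOW(A) ⊇ FIRST(A) = {a}; new: +{a}
  S→A A B: FOLLOW(B) ⊇ FOLLOW(S) ⊇ {$}; new: +{$}
  FOLLOW(S)={$}  FOLLOW(A)={a}  FOLLOW(B)={$}  FOLLOW(C)={}
[2]
  A→a C: FOLLOW(C) ⊇ FOLLOW(A) ⊇ {a}; new: +{a}
  B→A A: FOLLOW(A) ⊇ FOLLOW(B) ⊇ {$}; new: +{$}
  C→a c B: FOLLOW(B) ⊇ FOLLOW(C) ⊇ {a}; new: +{a}
  FOLLOW(S)={$}  FOLLOW(A)={$,a}  FOLLOW(B)={$,a}  FOLLOW(C)={a}
[3]
  A→a C: FOLLOW(C) ⊇ FOLLOW(A) ⊇ {$,a}; new: +{$}
  FOLLOW(S)={$}  FOLLOW(A)={$,a}  FOLLOW(B)={$,a}  FOLLOW(C)={$,a}
[4] (stable)
  FOLLOW(S)={$}  FOLLOW(A)={$,a}  FOLLOW(B)={$,a}  FOLLOW(C)={$,a}

FOLLOW(A) = ["$", "a"]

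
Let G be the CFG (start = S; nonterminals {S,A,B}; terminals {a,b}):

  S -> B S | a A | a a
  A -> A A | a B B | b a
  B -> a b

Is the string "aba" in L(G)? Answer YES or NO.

Convert to CNF:
  S -> B S | T0 A | T0 T0
  A -> A A | T0 X2 | T1 T0
  B -> T0 T1
  T0 -> a
  T1 -> b
  X2 -> B B

CYK table (by increasing span):
  T[0,0] 'a' = {T0}  orig:{}
  T[1,1] 'b' = {T1}  orig:{}
  T[2,2] 'a' = {T0}  orig:{}
  T[0,1] 'ab' = {B}
  T[1,2] 'ba' = {A}
  T[0,2] 'aba' = {S}

S ∈ T[0,2] ⇒ YES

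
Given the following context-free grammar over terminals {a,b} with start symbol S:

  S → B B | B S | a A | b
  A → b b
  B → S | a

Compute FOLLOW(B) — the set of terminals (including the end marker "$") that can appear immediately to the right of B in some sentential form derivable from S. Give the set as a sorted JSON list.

Compute FIRST by fixpoint:
iter 1:
  A via A→b b: +{b}
  B via B→a: +{a}
  S via S→B B: +{a}
  S via S→b: +{b}
  FIRST[S]={a,b}  FIRST[A]={b}  FIRST[B]={a}
iter 2:
  B via B→S: +{b}
  FIRST[S]={a,b}  FIRST[A]={b}  FIRST[B]={a,b}
iter 3: (stable)
  FIRST[S]={a,b}  FIRST[A]={b}  FIRST[B]={a,b}

FOLLOW iteration:
FOLLOW(S) := {$}
iter 1:
  S→B B: FOLLOW(B) ⊇ FIRST(B) = {a,b}; new: +{a,b}
  S→B B: FOLLOW(B) ⊇ FOLLOW(S) ⊇ {$}; new: +{$}
  S→a A: FOLLOW(A) ⊇ FOLLOW(S) ⊇ {$}; new: +{$}
  S: {$}  A: {$}  B: {$,a,b}
iter 2:
  B→S: FOLLOW(S) ⊇ FOLLOW(B) ⊇ {$,a,b}; new: +{a,b}
  S→a A: FOLLOW(A) ⊇ FOLLOW(S) ⊇ {$,a,b}; new: +{a,b}
  S: {$,a,b}  A: {$,a,b}  B: {$,a,b}
iter 3: done
  S: {$,a,b}  A: {$,a,b}  B: {$,a,b}

FOLLOW(B) = ["$", "a", "b"]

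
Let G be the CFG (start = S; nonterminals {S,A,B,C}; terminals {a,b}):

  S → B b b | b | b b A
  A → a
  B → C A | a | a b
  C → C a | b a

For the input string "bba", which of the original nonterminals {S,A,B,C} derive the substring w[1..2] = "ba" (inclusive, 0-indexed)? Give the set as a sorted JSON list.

Convert to CNF:
  S -> B X2 | T1 X3 | b
  A -> a
  B -> C A | T0 T1 | a
  C -> C T0 | T1 T0
  T0 -> a
  T1 -> b
  X2 -> T1 T1
  X3 -> T1 A

CYK table (by increasing span) (cells [i..j] with 1 ≤ i ≤ j ≤ 2 only):
  [1..1]={S,T1}  "b"  orig:{S}
  [2..2]={A,B,T0}  "a"  orig:{A,B}
  [1..2]={C,X3}  "ba"  orig:{C}

Original NTs in T[1,2] deriving "ba": ["C"]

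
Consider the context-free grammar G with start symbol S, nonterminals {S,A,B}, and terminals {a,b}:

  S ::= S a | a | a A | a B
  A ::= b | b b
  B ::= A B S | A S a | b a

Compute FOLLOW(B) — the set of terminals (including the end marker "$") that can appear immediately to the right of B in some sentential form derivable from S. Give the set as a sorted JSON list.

FIRST sets, iterate to fixpoint:
iter 1:
  A via A→b: +{b}
  B via B→A B S: +{b}
  S via S→a: +{a}
  FIRST[S]={a}  FIRST[A]={b}  FIRST[B]={b}
iter 2: — fixpoint
  FIRST[S]={a}  FIRST[A]={b}  FIRST[B]={b}

Compute FOLLOW by fixpoint:
FOLLOW(S) := {$}
iter 1:
  B→A B S: FOLLOW(A) ⊇ FIRST(B) = {b}; new: +{b}
  B→A B S: FOLLOW(B) ⊇ FIRST(S) = {a}; new: +{a}
  B→A B S: FOLLOW(S) ⊇ FOLLOW(B) ⊇ {a}; new: +{a}
  B→A S a: FOLLOW(A) ⊇ FIRST(S) = {a}; new: +{a}
  S→a A: FOLLOW(A) ⊇ FOLLOW(S) ⊇ {$,a}; new: +{$}
  S→a B: FOLLOW(B) ⊇ FOLLOW(S) ⊇ {$,a}; new: +{$}
  FOLLOW[S]={$,a}  FOLLOW[A]={$,a,b}  FOLLOW[B]={$,a}
iter 2: — fixpoint
  FOLLOW[S]={$,a}  FOLLOW[A]={$,a,b}  FOLLOW[B]={$,a}

FOLLOW(B) = ["$", "a"]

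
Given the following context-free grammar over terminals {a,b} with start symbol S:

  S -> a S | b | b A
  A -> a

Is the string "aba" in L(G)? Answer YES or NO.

Convert to CNF:
  S -> T0 S | T1 A | b
  A -> a
  T0 -> a
  T1 -> b

CYK table (by increasing span):
  [0..0]={A,T0}  "a"  orig:{A}
  [1..1]={S,T1}  "b"  orig:{S}
  [2..2]={A,T0}  "a"  orig:{A}
  [0..1]={S}  "ab"
  [1..2]={S}  "ba"
  [0..2]={S}  "aba"

S ∈ T[0,2] ⇒ YES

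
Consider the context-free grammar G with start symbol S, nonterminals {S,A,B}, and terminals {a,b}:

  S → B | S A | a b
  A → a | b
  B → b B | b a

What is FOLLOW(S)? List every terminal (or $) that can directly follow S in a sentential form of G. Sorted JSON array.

Compute FIRST by fixpoint:
round 1:
  A via A→a: +{a}
  A via A→b: +{b}
  B via B→b B: +{b}
  S via S→B: +{b}
  S via S→a b: +{a}
  FIRST[S]={a,b}  FIRST[A]={a,b}  FIRST[B]={b}
round 2: done
  FIRST[S]={a,b}  FIRST[A]={a,b}  FIRST[B]={b}

Compute FOLLOW by fixpoint:
initialize: $ ∈ FOLLOW(S)
[1]
  S→B: FOLLOW(B) ⊇ FOLLOW(S) ⊇ {$}; new: +{$}
  S→S A: FOLLOW(S) ⊇ FIRST(A) = {a,b}; new: +{a,b}
  S→S A: FOLLOW(A) ⊇ FOLLOW(S) ⊇ {$,a,b}; new: +{$,a,b}
  FOLLOW(S)={$,a,b}  FOLLOW(A)={$,a,b}  FOLLOW(B)={$}
[2]
  S→B: FOLLOW(B) ⊇ FOLLOW(S) ⊇ {$,a,b}; new: +{a,b}
  FOLLOW(S)={$,a,b}  FOLLOW(A)={$,a,b}  FOLLOW(B)={$,a,b}
[3] (stable)
  FOLLOW(S)={$,a,b}  FOLLOW(A)={$,a,b}  FOLLOW(B)={$,a,b}

FOLLOW(S) = ["$", "a", "b"]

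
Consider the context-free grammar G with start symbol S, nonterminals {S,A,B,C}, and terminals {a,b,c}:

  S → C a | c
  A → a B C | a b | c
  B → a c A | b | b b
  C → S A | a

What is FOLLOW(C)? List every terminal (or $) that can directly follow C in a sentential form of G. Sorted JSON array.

FIRST sets, iterate to fixpoint:
round 1:
  A via A→a B C: +{a}
  A via A→c: +{c}
  B via B→a c A: +{a}
  B via B→b: +{b}
  C via C→a: +{a}
  S via S→C a: +{a}
  S via S→c: +{c}
  FIRST[S]={a,c}  FIRST[A]={a,c}  FIRST[B]={a,b}  FIRST[C]={a}
round 2:
  C via C→S A: +{c}
  FIRST[S]={a,c}  FIRST[A]={a,c}  FIRST[B]={a,b}  FIRST[C]={a,c}
round 3: — fixpoint
  FIRST[S]={a,c}  FIRST[A]={a,c}  FIRST[B]={a,b}  FIRST[C]={a,c}

FOLLOW iteration:
seed FOLLOW(S) with $
pass 1:
  A→a B C: FOLLOW(B) ⊇ FIRST(C) = {a,c}; new: +{a,c}
  B→a c A: FOLLOW(A) ⊇ FOLLOW(B) ⊇ {a,c}; new: +{a,c}
  C→S A: FOLLOW(S) ⊇ FIRST(A) = {a,c}; new: +{a,c}
  S→C a: FOLLOW(C) ⊇ FIRST(a) = {a}; new: +{a}
  FOLLOW[S]={$,a,c}  FOLLOW[A]={a,c}  FOLLOW[B]={a,c}  FOLLOW[C]={a}
pass 2:
  A→a B C: FOLLOW(C) ⊇ FOLLOW(A) ⊇ {a,c}; new: +{c}
  FOLLOW[S]={$,a,c}  FOLLOW[A]={a,c}  FOLLOW[B]={a,c}  FOLLOW[C]={a,c}
pass 3: — fixpoint
  FOLLOW[S]={$,a,c}  FOLLOW[A]={a,c}  FOLLOW[B]={a,c}  FOLLOW[C]={a,c}

FOLLOW(C) = ["a", "c"]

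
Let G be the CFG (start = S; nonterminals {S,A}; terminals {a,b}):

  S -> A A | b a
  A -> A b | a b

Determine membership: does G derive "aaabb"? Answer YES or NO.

Convert to CNF:
  S -> A A | T0 T1
  A -> A T0 | T1 T0
  T0 -> b
  T1 -> a

CYK table (by increasing span):
  T[0,0] 'a' = {T1}  orig:{}
  T[1,1] 'a' = {T1}  orig:{}
  T[2,2] 'a' = {T1}  orig:{}
  T[3,3] 'b' = {T0}  orig:{}
  T[4,4] 'b' = {T0}  orig:{}
  T[0,1] 'aa' = ∅
  T[1,2] 'aa' = ∅
  T[2,3] 'ab' = {A}
  T[3,4] 'bb' = ∅
  T[0,2] 'aaa' = ∅
  T[1,3] 'aab' = ∅
  T[2,4] 'abb' = {A}
  T[0,3] 'aaab' = ∅
  T[1,4] 'aabb' = ∅
  T[0,4] 'aaabb' = ∅

S ∉ T[0,4] ⇒ NO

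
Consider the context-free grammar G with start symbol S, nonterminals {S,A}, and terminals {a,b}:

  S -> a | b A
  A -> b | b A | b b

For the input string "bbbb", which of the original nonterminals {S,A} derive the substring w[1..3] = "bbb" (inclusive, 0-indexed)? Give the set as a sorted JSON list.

CNF form of G:
  S -> T0 A | a
  A -> T0 A | T0 T0 | b
  T0 -> b

CYK fill (cells [i..j] with 1 ≤ i ≤ j ≤ 3 only):
  cell(1,1) b: {A,T0}  orig:{A}
  cell(2,2) b: {A,T0}  orig:{A}
  cell(3,3) b: {A,T0}  orig:{A}
  cell(1,2) bb: {A,S}
  cell(2,3) bb: {A,S}
  cell(1,3) bbb: {A,S}

Original NTs in T[1,3] deriving "bbb": ["A", "S"]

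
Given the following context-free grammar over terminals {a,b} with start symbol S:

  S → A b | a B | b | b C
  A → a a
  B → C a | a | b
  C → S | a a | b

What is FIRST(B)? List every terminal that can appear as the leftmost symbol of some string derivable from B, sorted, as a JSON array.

Compute FIRST by fixpoint:
round 1:
  A via A→a a: +{a}
  B via B→a: +{a}
  B via B→b: +{b}
  C via C→a a: +{a}
  C via C→b: +{b}
  S via S→A b: +{a}
  S via S→b: +{b}
  FIRST[S]={a,b}  FIRST[A]={a}  FIRST[B]={a,b}  FIRST[C]={a,b}
round 2: done
  FIRST[S]={a,b}  FIRST[A]={a}  FIRST[B]={a,b}  FIRST[C]={a,b}

FIRST(B) = ["a", "b"]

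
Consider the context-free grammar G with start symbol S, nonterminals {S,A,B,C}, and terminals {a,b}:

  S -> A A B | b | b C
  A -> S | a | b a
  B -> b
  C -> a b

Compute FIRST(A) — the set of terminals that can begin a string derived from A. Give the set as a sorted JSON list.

Compute FIRST by fixpoint:
iter 1:
  A via A→a: +{a}
  A via A→b a: +{b}
  B via B→b: +{b}
  C via C→a b: +{a}
  S via S→A A B: +{a,b}
  S: {a,b}  A: {a,b}  B: {b}  C: {a}
iter 2: (no change)
  S: {a,b}  A: {a,b}  B: {b}  C: {a}

FIRST(A) = ["a", "b"]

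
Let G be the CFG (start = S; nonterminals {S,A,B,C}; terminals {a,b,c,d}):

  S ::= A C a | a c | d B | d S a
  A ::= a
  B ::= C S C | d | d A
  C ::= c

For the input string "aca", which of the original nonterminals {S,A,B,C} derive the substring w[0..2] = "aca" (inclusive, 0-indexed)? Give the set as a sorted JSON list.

Convert to CNF:
  S -> A X4 | T0 B | T0 X5 | T1 T2
  A -> a
  B -> C X3 | T0 A | d
  C -> c
  T0 -> d
  T1 -> a
  T2 -> c
  X3 -> S C
  X4 -> C T1
  X5 -> S T1

CYK table (by increasing span) — only the sub-triangle for w[0..2]:
  T[0,0] 'a' = {A,T1}  orig:{A}
  T[1,1] 'c' = {C,T2}  orig:{C}
  T[2,2] 'a' = {A,T1}  orig:{A}
  T[0,1] 'ac' = {S}
  T[1,2] 'ca' = {X4}  orig:{}
  T[0,2] 'aca' = {S,X5}  orig:{S}

Original NTs in T[0,2] deriving "aca": ["S"]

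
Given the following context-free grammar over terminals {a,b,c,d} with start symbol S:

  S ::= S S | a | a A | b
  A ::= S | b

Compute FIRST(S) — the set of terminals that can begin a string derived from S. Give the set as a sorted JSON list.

FIRST iteration:
[1]
  A via A→b: +{b}
  S via S→a: +{a}
  S via S→b: +{b}
  FIRST[S]={a,b}  FIRST[A]={b}
[2]
  A via A→S: +{a}
  FIRST[S]={a,b}  FIRST[A]={a,b}
[3] (no change)
  FIRST[S]={a,b}  FIRST[A]={a,b}

FIRST(S) = ["a", "b"]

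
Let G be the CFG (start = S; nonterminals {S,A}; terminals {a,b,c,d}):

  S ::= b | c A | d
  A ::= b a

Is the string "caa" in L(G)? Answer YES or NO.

Convert to CNF:
  S -> T2 A | b | d
  A -> T0 T1
  T0 -> b
  T1 -> a
  T2 -> c

CYK fill:
  T[0,0] 'c' = {T2}  orig:{}
  T[1,1] 'a' = {T1}  orig:{}
  T[2,2] 'a' = {T1}  orig:{}
  T[0,1] 'ca' = ∅
  T[1,2] 'aa' = ∅
  T[0,2] 'caa' = ∅

S ∉ T[0,2] ⇒ NO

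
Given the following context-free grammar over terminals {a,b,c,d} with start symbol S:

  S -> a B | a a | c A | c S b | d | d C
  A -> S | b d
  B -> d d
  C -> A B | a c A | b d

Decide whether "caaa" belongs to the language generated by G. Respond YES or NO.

Convert to CNF:
  S -> T0 B | T0 T0 | T2 C | T3 A | T3 X6 | d
  A -> T0 B | T0 T0 | T1 T2 | T2 C | T3 A | T3 X4 | d
  B -> T2 T2
  C -> A B | T0 X5 | T1 T2
  T0 -> a
  T1 -> b
  T2 -> d
  T3 -> c
  X4 -> S T1
  X5 -> T3 A
  X6 -> S T1

Fill CYK table bottom-up:
  [0..0]={T3}  "c"  orig:{}
  [1..1]={T0}  "a"  orig:{}
  [2..2]={T0}  "a"  orig:{}
  [3..3]={T0}  "a"  orig:{}
  [0..1]=∅  "ca"
  [1..2]={A,S}  "aa"
  [2..3]={A,S}  "aa"
  [0..2]={A,S,X5}  "caa"  orig:{A,S}
  [1..3]=∅  "aaa"
  [0..3]=∅  "caaa"

S ∉ T[0,3] ⇒ NO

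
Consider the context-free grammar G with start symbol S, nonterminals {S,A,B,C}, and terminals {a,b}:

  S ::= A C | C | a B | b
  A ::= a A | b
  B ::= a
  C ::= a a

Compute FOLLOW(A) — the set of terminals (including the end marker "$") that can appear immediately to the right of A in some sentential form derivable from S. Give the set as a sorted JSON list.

FIRST iteration:
[1]
  A via A→a A: +{a}
  A via A→b: +{b}
  B via B→a: +{a}
  C via C→a a: +{a}
  S via S→A C: +{a,b}
  FIRST(S)={a,b}  FIRST(A)={a,b}  FIRST(B)={a}  FIRST(C)={a}
[2] done
  FIRST(S)={a,b}  FIRST(A)={a,b}  FIRST(B)={a}  FIRST(C)={a}

FOLLOW iteration:
seed FOLLOW(S) with $
[1]
  S→A C: FOLLOW(A) ⊇ FIRST(C) = {a}; new: +{a}
  S→A C: FOLLOW(C) ⊇ FOLLOW(S) ⊇ {$}; new: +{$}
  S→a B: FOLLOW(B) ⊇ FOLLOW(S) ⊇ {$}; new: +{$}
  FOLLOW(S)={$}  FOLLOW(A)={a}  FOLLOW(B)={$}  FOLLOW(C)={$}
[2] done
  FOLLOW(S)={$}  FOLLOW(A)={a}  FOLLOW(B)={$}  FOLLOW(C)={$}

FOLLOW(A) = ["a"]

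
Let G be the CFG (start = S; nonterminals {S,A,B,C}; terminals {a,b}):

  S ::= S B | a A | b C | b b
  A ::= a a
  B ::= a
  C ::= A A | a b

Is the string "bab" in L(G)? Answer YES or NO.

CNF form of G:
  S -> S B | T0 A | T1 C | T1 T1
  A -> T0 T0
  B -> a
  C -> A A | T0 T1
  T0 -> a
  T1 -> b

CYK fill:
  T[0,0] 'b' = {T1}  orig:{}
  T[1,1] 'a' = {B,T0}  orig:{B}
  T[2,2] 'b' = {T1}  orig:{}
  T[0,1] 'ba' = ∅
  T[1,2] 'ab' = {C}
  T[0,2] 'bab' = {S}

S ∈ T[0,2] ⇒ YES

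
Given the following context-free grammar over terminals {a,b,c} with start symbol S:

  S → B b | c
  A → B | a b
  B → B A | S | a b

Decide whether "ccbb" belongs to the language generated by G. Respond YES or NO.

CNF form of G:
  S -> B T0 | c
  A -> B A | B T0 | T1 T0 | c
  B -> B A | B T0 | T1 T0 | c
  T0 -> b
  T1 -> a

CYK fill:
  cell(0,0) c: {A,B,S}
  cell(1,1) c: {A,B,S}
  cell(2,2) b: {T0}  orig:{}
  cell(3,3) b: {T0}  orig:{}
  cell(0,1) cc: {A,B}
  cell(1,2) cb: {A,B,S}
  cell(2,3) bb: ∅
  cell(0,2) ccb: {A,B,S}
  cell(1,3) cbb: {A,B,S}
  cell(0,3) ccbb: {A,B,S}

S ∈ T[0,3] ⇒ YES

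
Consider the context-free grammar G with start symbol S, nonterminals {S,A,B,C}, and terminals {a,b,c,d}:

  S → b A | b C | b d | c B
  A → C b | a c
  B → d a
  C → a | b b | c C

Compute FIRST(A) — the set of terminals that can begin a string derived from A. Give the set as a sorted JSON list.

Compute FIRST by fixpoint:
[1]
  A via A→a c: +{a}
  B via B→d a: +{d}
  C via C→a: +{a}
  C via C→b b: +{b}
  C via C→c C: +{c}
  S via S→b A: +{b}
  S via S→c B: +{c}
  S: {b,c}  A: {a}  B: {d}  C: {a,b,c}
[2]
  A via A→C b: +{b,c}
  S: {b,c}  A: {a,b,c}  B: {d}  C: {a,b,c}
[3] done
  S: {b,c}  A: {a,b,c}  B: {d}  C: {a,b,c}

FIRST(A) = ["a", "b", "c"]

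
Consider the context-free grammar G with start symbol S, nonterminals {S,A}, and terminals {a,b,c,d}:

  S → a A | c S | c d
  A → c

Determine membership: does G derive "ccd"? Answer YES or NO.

CNF form of G:
  S -> T0 A | T1 S | T1 T2
  A -> c
  T0 -> a
  T1 -> c
  T2 -> d

Fill CYK table bottom-up:
  cell(0,0) c: {A,T1}  orig:{A}
  cell(1,1) c: {A,T1}  orig:{A}
  cell(2,2) d: {T2}  orig:{}
  cell(0,1) cc: ∅
  cell(1,2) cd: {S}
  cell(0,2) ccd: {S}

S ∈ T[0,2] ⇒ YES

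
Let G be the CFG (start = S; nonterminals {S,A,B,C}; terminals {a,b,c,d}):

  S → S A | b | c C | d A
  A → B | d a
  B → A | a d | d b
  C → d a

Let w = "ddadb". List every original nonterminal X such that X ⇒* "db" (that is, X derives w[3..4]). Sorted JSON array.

CNF form of G:
  S -> S A | T1 A | T3 C | b
  A -> T0 T1 | T1 T0 | T1 T2
  B -> T0 T1 | T1 T0 | T1 T2
  C -> T1 T0
  T0 -> a
  T1 -> d
  T2 -> b
  T3 -> c

Fill CYK table bottom-up (cells [i..j] with 3 ≤ i ≤ j ≤ 4 only):
  [3..3]={T1}  "d"  orig:{}
  [4..4]={S,T2}  "b"  orig:{S}
  [3..4]={A,B}  "db"

Original NTs in T[3,4] deriving "db": ["A", "B"]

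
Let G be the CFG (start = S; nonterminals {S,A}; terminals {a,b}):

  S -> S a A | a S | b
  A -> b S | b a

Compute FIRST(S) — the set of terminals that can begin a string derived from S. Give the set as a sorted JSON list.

Compute FIRST by fixpoint:
iter 1:
  A via A→b S: +{b}
  S via S→a S: +{a}
  S via S→b: +{b}
  S: {a,b}  A: {b}
iter 2: — fixpoint
  S: {a,b}  A: {b}

FIRST(S) = ["a", "b"]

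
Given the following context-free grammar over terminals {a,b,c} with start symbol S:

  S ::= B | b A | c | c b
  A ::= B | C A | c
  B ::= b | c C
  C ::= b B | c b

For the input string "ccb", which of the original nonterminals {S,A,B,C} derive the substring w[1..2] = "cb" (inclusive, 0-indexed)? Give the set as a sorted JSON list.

CNF form of G:
  S -> T0 C | T0 T1 | T1 A | b | c
  A -> C A | T0 C | b | c
  B -> T0 C | b
  C -> T0 T1 | T1 B
  T0 -> c
  T1 -> b

CYK table (by increasing span) (cells [i..j] with 1 ≤ i ≤ j ≤ 2 only):
  [1..1]={A,S,T0}  "c"  orig:{A,S}
  [2..2]={A,B,S,T1}  "b"  orig:{A,B,S}
  [1..2]={C,S}  "cb"

Original NTs in T[1,2] deriving "cb": ["C", "S"]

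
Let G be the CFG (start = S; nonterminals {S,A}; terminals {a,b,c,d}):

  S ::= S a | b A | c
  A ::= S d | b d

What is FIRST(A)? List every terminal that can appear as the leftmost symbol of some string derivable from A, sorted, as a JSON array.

FIRST iteration:
pass 1:
  A via A→b d: +{b}
  S via S→b A: +{b}
  S via S→c: +{c}
  FIRST[S]={b,c}  FIRST[A]={b}
pass 2:
  A via A→S d: +{c}
  FIRST[S]={b,c}  FIRST[A]={b,c}
pass 3: (stable)
  FIRST[S]={b,c}  FIRST[A]={b,c}

FIRST(A) = ["b", "c"]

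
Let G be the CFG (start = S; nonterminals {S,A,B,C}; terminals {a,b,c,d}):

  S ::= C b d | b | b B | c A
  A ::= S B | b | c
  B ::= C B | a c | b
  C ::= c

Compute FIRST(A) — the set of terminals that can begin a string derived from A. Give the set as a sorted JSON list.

FIRST iteration:
[1]
  A via A→b: +{b}
  A via A→c: +{c}
  B via B→a c: +{a}
  B via B→b: +{b}
  C via C→c: +{c}
  S via S→C b d: +{c}
  S via S→b: +{b}
  FIRST(S)={b,c}  FIRST(A)={b,c}  FIRST(B)={a,b}  FIRST(C)={c}
[2]
  B via B→C B: +{c}
  FIRST(S)={b,c}  FIRST(A)={b,c}  FIRST(B)={a,b,c}  FIRST(C)={c}
[3] (stable)
  FIRST(S)={b,c}  FIRST(A)={b,c}  FIRST(B)={a,b,c}  FIRST(C)={c}

FIRST(A) = ["b", "c"]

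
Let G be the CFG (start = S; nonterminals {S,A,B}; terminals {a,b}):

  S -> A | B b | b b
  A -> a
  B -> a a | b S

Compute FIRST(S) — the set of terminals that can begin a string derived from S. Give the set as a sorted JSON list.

Compute FIRST by fixpoint:
pass 1:
  A via A→a: +{a}
  B via B→a a: +{a}
  B via B→b S: +{b}
  S via S→A: +{a}
  S via S→B b: +{b}
  S: {a,b}  A: {a}  B: {a,b}
pass 2: (stable)
  S: {a,b}  A: {a}  B: {a,b}

FIRST(S) = ["a", "b"]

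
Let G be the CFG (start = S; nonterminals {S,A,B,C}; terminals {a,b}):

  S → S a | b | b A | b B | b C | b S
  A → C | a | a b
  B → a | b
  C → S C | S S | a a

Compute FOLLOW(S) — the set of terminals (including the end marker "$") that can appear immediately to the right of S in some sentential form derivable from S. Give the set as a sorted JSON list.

FIRST sets, iterate to fixpoint:
iter 1:
  A via A→a: +{a}
  B via B→a: +{a}
  B via B→b: +{b}
  C via C→a a: +{a}
  S via S→b: +{b}
  S: {b}  A: {a}  B: {a,b}  C: {a}
iter 2:
  C via C→S C: +{b}
  S: {b}  A: {a}  B: {a,b}  C: {a,b}
iter 3:
  A via A→C: +{b}
  S: {b}  A: {a,b}  B: {a,b}  C: {a,b}
iter 4: (stable)
  S: {b}  A: {a,b}  B: {a,b}  C: {a,b}

FOLLOW iteration:
FOLLOW(S) := {$}
iter 1:
  C→S C: FOLLOW(S) ⊇ FIRST(C) = {a,b}; new: +{a,b}
  S→b A: FOLLOW(A) ⊇ FOLLOW(S) ⊇ {$,a,b}; new: +{$,a,b}
  S→b B: FOLLOW(B) ⊇ FOLLOW(S) ⊇ {$,a,b}; new: +{$,a,b}
  S→b C: FOLLOW(C) ⊇ FOLLOW(S) ⊇ {$,a,b}; new: +{$,a,b}
  S: {$,a,b}  A: {$,a,b}  B: {$,a,b}  C: {$,a,b}
iter 2: — fixpoint
  S: {$,a,b}  A: {$,a,b}  B: {$,a,b}  C: {$,a,b}

FOLLOW(S) = ["$", "a", "b"]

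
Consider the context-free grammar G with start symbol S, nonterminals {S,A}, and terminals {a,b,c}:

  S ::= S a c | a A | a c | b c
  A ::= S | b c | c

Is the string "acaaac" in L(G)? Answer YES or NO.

Convert to CNF:
  S -> S X4 | T0 A | T0 T1 | T2 T1
  A -> S X3 | T0 A | T0 T1 | T2 T1 | c
  T0 -> a
  T1 -> c
  T2 -> b
  X3 -> T0 T1
  X4 -> T0 T1

Fill CYK table bottom-up:
  [0..0]={T0}  "a"  orig:{}
  [1..1]={A,T1}  "c"  orig:{A}
  [2..2]={T0}  "a"  orig:{}
  [3..3]={T0}  "a"  orig:{}
  [4..4]={T0}  "a"  orig:{}
  [5..5]={A,T1}  "c"  orig:{A}
  [0..1]={A,S,X3,X4}  "ac"  orig:{A,S}
  [1..2]=∅  "ca"
  [2..3]=∅  "aa"
  [3..4]=∅  "aa"
  [4..5]={A,S,X3,X4}  "ac"  orig:{A,S}
  [0..2]=∅  "aca"
  [1..3]=∅  "caa"
  [2..4]=∅  "aaa"
  [3..5]={A,S}  "aac"
  [0..3]=∅  "acaa"
  [1..4]=∅  "caaa"
  [2..5]={A,S}  "aaac"
  [0..4]=∅  "acaaa"
  [1..5]=∅  "caaac"
  [0..5]=∅  "acaaac"

S ∉ T[0,5] ⇒ NO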